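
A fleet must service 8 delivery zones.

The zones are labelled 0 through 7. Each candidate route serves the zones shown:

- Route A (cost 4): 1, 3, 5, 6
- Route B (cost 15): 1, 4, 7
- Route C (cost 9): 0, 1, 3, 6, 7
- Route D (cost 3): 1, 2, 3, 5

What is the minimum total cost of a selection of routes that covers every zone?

27

B, C, D together cover every zone (B ∪ C ∪ D = {0, 1, 2, 3, 4, 5, 6, 7}); total cost 15 + 9 + 3 = 27.
No covering selection has total cost below 27.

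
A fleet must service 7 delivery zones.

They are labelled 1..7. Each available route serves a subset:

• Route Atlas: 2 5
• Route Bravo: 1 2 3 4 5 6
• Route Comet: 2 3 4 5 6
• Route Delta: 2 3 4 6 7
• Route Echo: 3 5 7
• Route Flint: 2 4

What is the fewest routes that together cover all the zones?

Bravo and Delta together: Bravo ∪ Delta = {1, 2, 3, 4, 5, 6, 7} — every zone is covered.
No single route has all 7 zones (the largest, Bravo, has 6), so 2 is optimal.

2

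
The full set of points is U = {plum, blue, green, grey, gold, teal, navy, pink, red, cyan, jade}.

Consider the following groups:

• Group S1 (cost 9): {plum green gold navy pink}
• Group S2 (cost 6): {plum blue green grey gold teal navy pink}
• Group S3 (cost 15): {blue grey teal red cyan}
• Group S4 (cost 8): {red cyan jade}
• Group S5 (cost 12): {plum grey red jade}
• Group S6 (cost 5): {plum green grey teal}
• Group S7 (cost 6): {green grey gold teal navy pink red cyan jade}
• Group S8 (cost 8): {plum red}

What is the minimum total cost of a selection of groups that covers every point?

S2, S7 together cover every point (S2 ∪ S7 = {plum, blue, green, grey, gold, teal, navy, pink, red, cyan, jade}); total cost 6 + 6 = 12.
No covering selection has total cost below 12.

12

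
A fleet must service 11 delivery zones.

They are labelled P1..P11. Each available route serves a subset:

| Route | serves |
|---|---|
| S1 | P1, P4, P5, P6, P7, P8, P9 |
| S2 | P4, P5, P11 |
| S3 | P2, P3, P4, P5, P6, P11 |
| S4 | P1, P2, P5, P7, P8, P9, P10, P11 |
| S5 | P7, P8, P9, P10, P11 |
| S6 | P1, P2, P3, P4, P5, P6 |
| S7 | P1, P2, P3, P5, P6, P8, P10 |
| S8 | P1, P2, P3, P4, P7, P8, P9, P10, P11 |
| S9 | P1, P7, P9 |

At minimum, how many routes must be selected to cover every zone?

S3 and S4 together: S3 ∪ S4 = {P1, P2, P3, P4, P5, P6, P7, P8, P9, P10, P11} — every zone is covered.
No single route has all 11 zones (the largest, S8, has 9), so 2 is optimal.

2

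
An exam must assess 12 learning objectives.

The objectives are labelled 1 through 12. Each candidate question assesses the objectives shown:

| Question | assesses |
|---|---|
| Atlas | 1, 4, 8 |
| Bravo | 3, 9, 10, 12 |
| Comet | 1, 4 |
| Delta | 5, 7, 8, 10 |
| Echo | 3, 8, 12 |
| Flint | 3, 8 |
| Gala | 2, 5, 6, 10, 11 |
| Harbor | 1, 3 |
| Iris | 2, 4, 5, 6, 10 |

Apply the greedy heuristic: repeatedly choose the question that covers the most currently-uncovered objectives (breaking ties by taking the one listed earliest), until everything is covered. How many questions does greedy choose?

4

Greedy: pick Gala (covers 5 new) → pick Atlas (covers 3 new) → pick Bravo (covers 3 new) → pick Delta (covers 1 new). Total picks: 4.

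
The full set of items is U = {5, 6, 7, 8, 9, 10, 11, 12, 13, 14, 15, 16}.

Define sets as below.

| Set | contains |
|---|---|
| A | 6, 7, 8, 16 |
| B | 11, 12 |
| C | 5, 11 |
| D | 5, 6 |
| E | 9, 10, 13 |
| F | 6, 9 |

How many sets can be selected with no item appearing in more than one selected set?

3

B, D, E are pairwise disjoint (B={11,12}; D={5,6}; E={9,10,13}).
Every remaining set overlaps one of these, and no 4 of the listed sets are pairwise disjoint, so 3 is the maximum.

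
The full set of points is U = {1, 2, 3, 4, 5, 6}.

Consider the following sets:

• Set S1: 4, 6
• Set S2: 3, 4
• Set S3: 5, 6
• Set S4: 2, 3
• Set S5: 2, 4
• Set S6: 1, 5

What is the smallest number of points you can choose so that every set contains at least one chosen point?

3

The 3 points {3, 4, 5} hit every set.
The sets S1, S4, S6 are pairwise disjoint, so any hitting set needs a separate point for each — at least 3. Hence 3 is optimal.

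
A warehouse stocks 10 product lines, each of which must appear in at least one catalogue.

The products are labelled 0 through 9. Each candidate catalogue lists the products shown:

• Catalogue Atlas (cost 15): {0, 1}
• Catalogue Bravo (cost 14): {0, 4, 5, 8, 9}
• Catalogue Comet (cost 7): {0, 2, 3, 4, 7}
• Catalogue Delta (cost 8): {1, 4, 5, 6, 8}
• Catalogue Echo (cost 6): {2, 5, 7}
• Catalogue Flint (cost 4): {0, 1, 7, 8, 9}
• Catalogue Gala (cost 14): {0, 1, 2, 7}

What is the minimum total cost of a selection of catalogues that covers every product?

19

Comet, Delta, Flint together cover every product (Comet ∪ Delta ∪ Flint = {0, 1, 2, 3, 4, 5, 6, 7, 8, 9}); total cost 7 + 8 + 4 = 19.
No covering selection has total cost below 19.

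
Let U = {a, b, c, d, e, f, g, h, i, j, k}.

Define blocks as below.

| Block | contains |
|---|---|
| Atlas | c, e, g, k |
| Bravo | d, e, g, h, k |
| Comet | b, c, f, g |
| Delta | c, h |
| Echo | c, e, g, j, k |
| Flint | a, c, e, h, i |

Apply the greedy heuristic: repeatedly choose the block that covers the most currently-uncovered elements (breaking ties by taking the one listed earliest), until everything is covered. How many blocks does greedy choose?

4

Greedy: pick Bravo (covers 5 new) → pick Comet (covers 3 new) → pick Flint (covers 2 new) → pick Echo (covers 1 new). Total picks: 4.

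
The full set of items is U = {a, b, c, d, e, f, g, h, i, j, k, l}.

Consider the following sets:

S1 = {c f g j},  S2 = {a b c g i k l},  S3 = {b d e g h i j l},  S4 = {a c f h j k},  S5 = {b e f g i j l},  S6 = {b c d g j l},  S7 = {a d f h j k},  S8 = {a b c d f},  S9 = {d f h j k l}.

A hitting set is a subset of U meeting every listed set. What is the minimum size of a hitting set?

Take T = {b, f}. Each listed set contains at least one of these, so T is a hitting set of size 2.
No single item lies in every set, so at least 2 are needed and 2 is optimal.

2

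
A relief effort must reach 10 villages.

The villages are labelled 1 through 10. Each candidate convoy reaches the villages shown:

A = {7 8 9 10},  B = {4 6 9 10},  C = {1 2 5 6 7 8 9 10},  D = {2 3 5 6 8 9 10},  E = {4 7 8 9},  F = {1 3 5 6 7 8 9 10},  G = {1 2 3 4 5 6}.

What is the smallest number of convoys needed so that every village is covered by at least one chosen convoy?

2

Take {F, G}. Their union is {1, 2, 3, 4, 5, 6, 7, 8, 9, 10}, which is all 10 villages.
No single convoy has all 10 villages (the largest, C, has 8), so 2 is optimal.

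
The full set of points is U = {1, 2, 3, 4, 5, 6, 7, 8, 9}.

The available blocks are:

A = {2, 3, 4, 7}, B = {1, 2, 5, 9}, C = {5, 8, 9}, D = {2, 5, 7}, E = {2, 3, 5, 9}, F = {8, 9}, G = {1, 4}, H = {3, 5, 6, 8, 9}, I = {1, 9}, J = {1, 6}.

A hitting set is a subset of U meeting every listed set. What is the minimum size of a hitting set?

3

The 3 points {1, 2, 8} hit every block.
The blocks A, F, J are pairwise disjoint, so any hitting set needs a separate point for each — at least 3. Hence 3 is optimal.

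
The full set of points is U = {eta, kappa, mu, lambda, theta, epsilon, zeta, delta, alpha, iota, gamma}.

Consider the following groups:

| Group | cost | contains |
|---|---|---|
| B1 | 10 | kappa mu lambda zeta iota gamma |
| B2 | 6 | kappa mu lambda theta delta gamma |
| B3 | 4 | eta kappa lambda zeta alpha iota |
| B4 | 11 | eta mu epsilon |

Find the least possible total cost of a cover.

B2, B3, B4 together cover every point (B2 ∪ B3 ∪ B4 = {eta, kappa, mu, lambda, theta, epsilon, zeta, delta, alpha, iota, gamma}); total cost 6 + 4 + 11 = 21.
No covering selection has total cost below 21.

21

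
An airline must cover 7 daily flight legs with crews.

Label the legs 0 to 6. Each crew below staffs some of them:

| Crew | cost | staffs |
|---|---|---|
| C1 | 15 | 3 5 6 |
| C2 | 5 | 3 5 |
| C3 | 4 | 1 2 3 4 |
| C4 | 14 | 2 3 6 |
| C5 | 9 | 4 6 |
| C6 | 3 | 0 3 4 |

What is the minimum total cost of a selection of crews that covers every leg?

C2, C3, C5, C6 together cover every leg (C2 ∪ C3 ∪ C5 ∪ C6 = {0, 1, 2, 3, 4, 5, 6}); total cost 5 + 4 + 9 + 3 = 21.
No covering selection has total cost below 21.

21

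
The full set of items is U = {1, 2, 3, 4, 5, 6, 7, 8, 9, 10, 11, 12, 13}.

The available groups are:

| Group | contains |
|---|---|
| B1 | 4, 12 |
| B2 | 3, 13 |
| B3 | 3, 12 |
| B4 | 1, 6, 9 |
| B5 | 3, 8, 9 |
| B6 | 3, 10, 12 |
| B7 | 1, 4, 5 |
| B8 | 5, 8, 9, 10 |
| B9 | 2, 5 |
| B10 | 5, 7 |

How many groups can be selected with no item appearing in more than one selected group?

4

B1, B2, B4, B9 are pairwise disjoint (B1={4,12}; B2={3,13}; B4={1,6,9}; B9={2,5}).
Every remaining group overlaps one of these, and no 5 of the listed groups are pairwise disjoint, so 4 is the maximum.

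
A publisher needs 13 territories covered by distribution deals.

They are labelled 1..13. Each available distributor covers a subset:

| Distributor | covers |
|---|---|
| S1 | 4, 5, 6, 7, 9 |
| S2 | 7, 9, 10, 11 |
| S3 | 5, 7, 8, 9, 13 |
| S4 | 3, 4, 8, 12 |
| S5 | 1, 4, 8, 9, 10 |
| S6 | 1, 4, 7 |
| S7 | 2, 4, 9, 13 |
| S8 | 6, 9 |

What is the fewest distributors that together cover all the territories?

5

S1 and S2 and S4 and S5 and S7 together: S1 ∪ S2 ∪ S4 ∪ S5 ∪ S7 = {1, 2, 3, 4, 5, 6, 7, 8, 9, 10, 11, 12, 13} — every territory is covered.
No 4 of the 8 distributors cover everything (all 70 combinations miss at least one territory), so 5 is optimal.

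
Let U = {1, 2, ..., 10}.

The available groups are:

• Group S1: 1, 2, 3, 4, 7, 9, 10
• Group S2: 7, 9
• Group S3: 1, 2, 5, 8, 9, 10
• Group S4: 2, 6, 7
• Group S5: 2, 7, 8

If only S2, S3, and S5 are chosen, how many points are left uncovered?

3

Union of S2, S3, S5 = {1, 2, 5, 7, 8, 9, 10}.
Not covered: 3, 4, 6 — 3 points.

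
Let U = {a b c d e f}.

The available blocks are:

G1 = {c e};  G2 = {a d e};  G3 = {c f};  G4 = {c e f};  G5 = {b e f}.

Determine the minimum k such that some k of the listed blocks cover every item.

G1 and G2 and G5 together: G1 ∪ G2 ∪ G5 = {a, b, c, d, e, f} — every item is covered.
Only G2 contains a, so G2 is forced; the remaining 3 items need at least 2 more blocks (each remaining block adds at most 2) — so at least 3 blocks are needed, and 3 is optimal.

3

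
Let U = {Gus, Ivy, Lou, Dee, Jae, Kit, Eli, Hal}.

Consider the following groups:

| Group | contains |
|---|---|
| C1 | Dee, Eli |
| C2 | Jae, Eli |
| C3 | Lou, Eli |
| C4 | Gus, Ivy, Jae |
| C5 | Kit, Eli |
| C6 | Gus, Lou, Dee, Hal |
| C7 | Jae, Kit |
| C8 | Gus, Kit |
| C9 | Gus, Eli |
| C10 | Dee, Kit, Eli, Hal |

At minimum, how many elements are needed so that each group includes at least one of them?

3

The 3 elements {Gus, Kit, Eli} hit every group.
No choice of 2 elements meets every group, so 3 is the minimum.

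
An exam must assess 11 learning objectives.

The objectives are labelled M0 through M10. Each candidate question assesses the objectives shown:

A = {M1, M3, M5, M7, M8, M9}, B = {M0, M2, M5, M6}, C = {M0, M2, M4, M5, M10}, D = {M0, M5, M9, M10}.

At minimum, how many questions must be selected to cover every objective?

3

Take {A, B, C}. Their union is {M0, M1, M2, M3, M4, M5, M6, M7, M8, M9, M10}, which is all 11 objectives.
Only A contains M1, so A is forced; the remaining 5 objectives need at least 2 more questions (each remaining question adds at most 4) — so at least 3 questions are needed, and 3 is optimal.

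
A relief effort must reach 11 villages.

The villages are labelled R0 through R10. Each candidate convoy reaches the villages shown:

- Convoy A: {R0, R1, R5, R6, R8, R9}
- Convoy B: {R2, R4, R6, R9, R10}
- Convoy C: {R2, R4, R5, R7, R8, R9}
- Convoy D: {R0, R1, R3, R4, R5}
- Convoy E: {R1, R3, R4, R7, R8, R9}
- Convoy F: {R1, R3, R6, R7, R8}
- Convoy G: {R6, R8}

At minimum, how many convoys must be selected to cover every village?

3

Take {B, D, F}. Their union is {R0, R1, R2, R3, R4, R5, R6, R7, R8, R9, R10}, which is all 11 villages.
Only B contains R10, so B is forced; the remaining 6 villages need at least 2 more convoys (each remaining convoy adds at most 4) — so at least 3 convoys are needed, and 3 is optimal.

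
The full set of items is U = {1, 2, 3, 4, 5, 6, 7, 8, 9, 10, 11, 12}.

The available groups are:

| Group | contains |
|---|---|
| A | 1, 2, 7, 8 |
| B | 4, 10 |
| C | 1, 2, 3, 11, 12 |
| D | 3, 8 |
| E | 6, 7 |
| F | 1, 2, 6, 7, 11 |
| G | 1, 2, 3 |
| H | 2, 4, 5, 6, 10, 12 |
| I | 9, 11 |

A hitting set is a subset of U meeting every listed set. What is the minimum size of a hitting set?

Take T = {3, 4, 7, 11}. Each listed group contains at least one of these, so T is a hitting set of size 4.
The groups B, D, E, I are pairwise disjoint, so any hitting set needs a separate item for each — at least 4. Hence 4 is optimal.

4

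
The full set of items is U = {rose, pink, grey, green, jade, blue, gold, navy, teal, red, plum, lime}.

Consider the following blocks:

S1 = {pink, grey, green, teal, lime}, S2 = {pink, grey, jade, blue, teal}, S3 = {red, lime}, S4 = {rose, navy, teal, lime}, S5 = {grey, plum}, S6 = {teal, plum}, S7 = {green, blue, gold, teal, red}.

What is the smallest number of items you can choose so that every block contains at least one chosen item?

The 3 items {blue, plum, lime} hit every block.
No choice of 2 items meets every block, so 3 is the minimum.

3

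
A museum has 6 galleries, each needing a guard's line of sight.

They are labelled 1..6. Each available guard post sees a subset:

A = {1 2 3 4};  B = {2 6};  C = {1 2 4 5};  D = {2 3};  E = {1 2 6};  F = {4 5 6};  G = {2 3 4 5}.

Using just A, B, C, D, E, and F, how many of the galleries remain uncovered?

0

Union of A, B, C, D, E, F = {1, 2, 3, 4, 5, 6} — that's every gallery, so 0 are uncovered.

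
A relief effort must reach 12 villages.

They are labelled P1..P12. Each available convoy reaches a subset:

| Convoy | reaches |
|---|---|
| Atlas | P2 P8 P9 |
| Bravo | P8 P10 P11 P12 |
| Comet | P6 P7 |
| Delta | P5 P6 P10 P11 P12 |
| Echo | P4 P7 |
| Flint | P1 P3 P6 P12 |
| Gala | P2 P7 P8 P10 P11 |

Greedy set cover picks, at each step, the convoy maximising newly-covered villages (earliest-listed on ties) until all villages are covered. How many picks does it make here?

4

Greedy: pick Delta (covers 5 new) → pick Atlas (covers 3 new) → pick Echo (covers 2 new) → pick Flint (covers 2 new). Total picks: 4.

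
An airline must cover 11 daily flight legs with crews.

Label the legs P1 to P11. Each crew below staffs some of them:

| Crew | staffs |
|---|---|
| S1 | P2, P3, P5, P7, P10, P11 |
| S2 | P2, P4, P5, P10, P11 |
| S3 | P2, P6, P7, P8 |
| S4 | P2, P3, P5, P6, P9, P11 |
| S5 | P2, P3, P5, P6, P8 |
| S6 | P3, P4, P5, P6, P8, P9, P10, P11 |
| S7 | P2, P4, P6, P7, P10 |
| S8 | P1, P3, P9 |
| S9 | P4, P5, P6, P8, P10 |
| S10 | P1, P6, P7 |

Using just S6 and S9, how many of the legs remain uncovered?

Union of S6, S9 = {P3, P4, P5, P6, P8, P9, P10, P11}.
Not covered: P1, P2, P7 — 3 legs.

3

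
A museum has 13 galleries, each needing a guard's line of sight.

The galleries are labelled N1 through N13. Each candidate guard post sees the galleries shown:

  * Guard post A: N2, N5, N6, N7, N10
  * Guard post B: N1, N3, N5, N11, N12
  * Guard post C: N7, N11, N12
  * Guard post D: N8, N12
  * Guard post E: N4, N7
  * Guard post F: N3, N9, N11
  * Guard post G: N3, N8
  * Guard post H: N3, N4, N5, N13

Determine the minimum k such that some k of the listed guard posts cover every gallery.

A and B and F and G and H together: A ∪ B ∪ F ∪ G ∪ H = {N1, N2, N3, N4, N5, N6, N7, N8, N9, N10, N11, N12, N13} — every gallery is covered.
No 4 of the 8 guard posts cover everything (all 70 combinations miss at least one gallery), so 5 is optimal.

5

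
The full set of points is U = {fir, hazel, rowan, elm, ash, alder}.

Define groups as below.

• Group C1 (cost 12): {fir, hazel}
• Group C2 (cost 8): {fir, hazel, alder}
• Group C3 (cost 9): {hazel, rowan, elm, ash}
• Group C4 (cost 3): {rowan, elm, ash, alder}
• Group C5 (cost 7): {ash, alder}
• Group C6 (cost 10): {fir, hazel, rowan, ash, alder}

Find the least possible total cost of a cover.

11

C2, C4 together cover every point (C2 ∪ C4 = {fir, hazel, rowan, elm, ash, alder}); total cost 8 + 3 = 11.
No covering selection has total cost below 11.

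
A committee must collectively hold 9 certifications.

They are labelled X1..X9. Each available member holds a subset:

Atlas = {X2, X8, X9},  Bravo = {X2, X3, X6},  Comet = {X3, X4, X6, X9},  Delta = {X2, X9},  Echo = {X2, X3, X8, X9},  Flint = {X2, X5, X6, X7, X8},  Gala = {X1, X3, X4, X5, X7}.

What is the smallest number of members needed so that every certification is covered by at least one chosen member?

Take {Comet, Flint, Gala}. Their union is {X1, X2, X3, X4, X5, X6, X7, X8, X9}, which is all 9 certifications.
Only Gala contains X1, so Gala is forced; the remaining 4 certifications need at least 2 more members (each remaining member adds at most 3) — so at least 3 members are needed, and 3 is optimal.

3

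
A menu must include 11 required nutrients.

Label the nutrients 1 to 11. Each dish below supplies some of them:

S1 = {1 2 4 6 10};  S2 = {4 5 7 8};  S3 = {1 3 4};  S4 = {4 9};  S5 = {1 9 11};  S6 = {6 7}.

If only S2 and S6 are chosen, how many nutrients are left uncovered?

Union of S2, S6 = {4, 5, 6, 7, 8}.
Not covered: 1, 2, 3, 9, 10, 11 — 6 nutrients.

6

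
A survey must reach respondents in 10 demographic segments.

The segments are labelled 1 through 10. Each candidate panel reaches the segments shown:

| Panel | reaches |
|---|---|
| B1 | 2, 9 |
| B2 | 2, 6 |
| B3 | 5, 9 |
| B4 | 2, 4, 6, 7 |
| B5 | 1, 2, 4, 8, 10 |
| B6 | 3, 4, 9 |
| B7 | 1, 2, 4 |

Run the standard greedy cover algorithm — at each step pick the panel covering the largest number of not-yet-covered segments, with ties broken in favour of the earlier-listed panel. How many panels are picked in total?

4

Greedy: pick B5 (covers 5 new) → pick B3 (covers 2 new) → pick B4 (covers 2 new) → pick B6 (covers 1 new). Total picks: 4.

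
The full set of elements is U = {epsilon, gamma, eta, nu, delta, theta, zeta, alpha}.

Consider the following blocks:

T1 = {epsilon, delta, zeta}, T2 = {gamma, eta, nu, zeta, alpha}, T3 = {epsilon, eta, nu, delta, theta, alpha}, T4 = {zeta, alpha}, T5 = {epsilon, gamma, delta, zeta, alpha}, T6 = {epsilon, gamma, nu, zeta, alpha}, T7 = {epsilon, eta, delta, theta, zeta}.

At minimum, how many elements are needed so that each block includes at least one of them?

H = {epsilon, zeta} meets every block (each contains at least one member of H), and |H| = 2.
No single element lies in every block, so at least 2 are needed and 2 is optimal.

2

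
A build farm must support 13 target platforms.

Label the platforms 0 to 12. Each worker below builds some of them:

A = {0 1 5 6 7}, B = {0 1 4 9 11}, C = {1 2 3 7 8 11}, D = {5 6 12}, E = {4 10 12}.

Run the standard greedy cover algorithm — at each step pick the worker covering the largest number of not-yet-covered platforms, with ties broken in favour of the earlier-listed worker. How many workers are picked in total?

4

Greedy: pick C (covers 6 new) → pick A (covers 3 new) → pick E (covers 3 new) → pick B (covers 1 new). Total picks: 4.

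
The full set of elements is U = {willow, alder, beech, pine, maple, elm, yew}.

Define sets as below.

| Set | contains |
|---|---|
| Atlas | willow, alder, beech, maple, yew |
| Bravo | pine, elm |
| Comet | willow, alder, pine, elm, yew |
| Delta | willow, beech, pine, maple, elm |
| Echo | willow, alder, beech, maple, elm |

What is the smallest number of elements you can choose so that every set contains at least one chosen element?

2

The 2 elements {willow, pine} hit every set.
The sets Atlas, Bravo are pairwise disjoint, so any hitting set needs a separate element for each — at least 2. Hence 2 is optimal.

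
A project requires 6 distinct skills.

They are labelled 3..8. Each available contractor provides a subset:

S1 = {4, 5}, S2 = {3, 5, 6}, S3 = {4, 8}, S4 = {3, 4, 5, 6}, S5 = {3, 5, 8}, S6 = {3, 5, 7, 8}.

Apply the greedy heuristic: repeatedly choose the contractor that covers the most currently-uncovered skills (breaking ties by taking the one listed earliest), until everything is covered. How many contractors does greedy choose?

Greedy: pick S4 (covers 4 new) → pick S6 (covers 2 new). Total picks: 2.

2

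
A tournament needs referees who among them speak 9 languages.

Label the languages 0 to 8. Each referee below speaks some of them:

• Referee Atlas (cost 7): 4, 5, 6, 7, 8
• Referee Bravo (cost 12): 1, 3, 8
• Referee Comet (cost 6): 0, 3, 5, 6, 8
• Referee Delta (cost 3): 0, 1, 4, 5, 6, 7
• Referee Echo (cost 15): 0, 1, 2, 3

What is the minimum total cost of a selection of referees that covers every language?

22

Atlas, Echo together cover every language (Atlas ∪ Echo = {0, 1, 2, 3, 4, 5, 6, 7, 8}); total cost 7 + 15 = 22.
The greedy pick Delta, Comet, Echo costs 24; no covering selection beats 22.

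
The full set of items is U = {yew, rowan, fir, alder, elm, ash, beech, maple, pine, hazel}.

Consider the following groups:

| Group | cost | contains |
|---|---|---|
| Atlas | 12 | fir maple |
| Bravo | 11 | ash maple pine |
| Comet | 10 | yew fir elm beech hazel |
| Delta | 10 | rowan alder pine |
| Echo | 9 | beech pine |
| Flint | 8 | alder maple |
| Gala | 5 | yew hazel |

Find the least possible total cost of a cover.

31

Bravo, Comet, Delta together cover every item (Bravo ∪ Comet ∪ Delta = {yew, rowan, fir, alder, elm, ash, beech, maple, pine, hazel}); total cost 11 + 10 + 10 = 31.
No covering selection has total cost below 31.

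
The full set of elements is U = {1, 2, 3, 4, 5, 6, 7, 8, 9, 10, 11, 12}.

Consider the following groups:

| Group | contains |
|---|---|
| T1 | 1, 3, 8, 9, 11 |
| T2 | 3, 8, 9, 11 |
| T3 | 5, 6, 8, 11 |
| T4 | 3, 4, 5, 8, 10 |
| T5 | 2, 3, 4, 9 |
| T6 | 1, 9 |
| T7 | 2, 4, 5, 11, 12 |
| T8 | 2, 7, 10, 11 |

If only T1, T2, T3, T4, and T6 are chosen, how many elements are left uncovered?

3

Union of T1, T2, T3, T4, T6 = {1, 3, 4, 5, 6, 8, 9, 10, 11}.
Not covered: 2, 7, 12 — 3 elements.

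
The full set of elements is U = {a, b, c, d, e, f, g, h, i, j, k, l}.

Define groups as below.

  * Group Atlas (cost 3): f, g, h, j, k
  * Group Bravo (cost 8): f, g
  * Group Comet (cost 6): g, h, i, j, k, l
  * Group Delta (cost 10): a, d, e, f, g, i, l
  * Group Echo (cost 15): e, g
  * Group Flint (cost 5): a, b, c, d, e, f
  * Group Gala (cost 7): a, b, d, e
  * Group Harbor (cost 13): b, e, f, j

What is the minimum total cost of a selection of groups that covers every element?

Comet, Flint together cover every element (Comet ∪ Flint = {a, b, c, d, e, f, g, h, i, j, k, l}); total cost 6 + 5 = 11.
The greedy pick Atlas, Flint, Comet costs 14; no covering selection beats 11.

11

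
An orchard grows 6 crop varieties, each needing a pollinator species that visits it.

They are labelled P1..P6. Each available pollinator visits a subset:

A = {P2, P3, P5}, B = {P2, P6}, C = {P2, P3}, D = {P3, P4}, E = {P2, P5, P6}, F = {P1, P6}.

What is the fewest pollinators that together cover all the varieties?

Take {A, D, F}. Their union is {P1, P2, P3, P4, P5, P6}, which is all 6 varieties.
Only F contains P1, so F is forced; the remaining 4 varieties need at least 2 more pollinators (each remaining pollinator adds at most 3) — so at least 3 pollinators are needed, and 3 is optimal.

3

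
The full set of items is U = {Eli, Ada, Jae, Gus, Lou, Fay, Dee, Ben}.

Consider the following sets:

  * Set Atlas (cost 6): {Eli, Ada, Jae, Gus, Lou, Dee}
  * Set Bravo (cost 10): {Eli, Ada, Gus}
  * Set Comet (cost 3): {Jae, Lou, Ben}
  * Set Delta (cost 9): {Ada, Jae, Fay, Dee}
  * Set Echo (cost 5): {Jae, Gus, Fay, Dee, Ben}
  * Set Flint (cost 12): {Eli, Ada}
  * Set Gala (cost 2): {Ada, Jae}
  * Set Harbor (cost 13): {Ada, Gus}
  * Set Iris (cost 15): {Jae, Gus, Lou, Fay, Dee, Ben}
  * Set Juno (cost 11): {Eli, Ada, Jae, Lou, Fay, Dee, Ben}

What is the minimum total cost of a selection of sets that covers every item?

Atlas, Echo together cover every item (Atlas ∪ Echo = {Eli, Ada, Jae, Gus, Lou, Fay, Dee, Ben}); total cost 6 + 5 = 11.
No covering selection has total cost below 11.

11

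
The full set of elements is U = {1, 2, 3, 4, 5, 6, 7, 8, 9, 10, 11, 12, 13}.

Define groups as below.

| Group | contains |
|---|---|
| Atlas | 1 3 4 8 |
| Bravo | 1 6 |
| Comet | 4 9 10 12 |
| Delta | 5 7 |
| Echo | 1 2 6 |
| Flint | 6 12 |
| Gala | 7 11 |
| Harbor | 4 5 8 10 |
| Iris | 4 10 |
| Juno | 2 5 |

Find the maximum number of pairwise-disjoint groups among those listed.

Bravo, Gala, Iris, Juno are pairwise disjoint (Bravo={1,6}; Gala={7,11}; Iris={4,10}; Juno={2,5}).
Every remaining group overlaps one of these, and no 5 of the listed groups are pairwise disjoint, so 4 is the maximum.

4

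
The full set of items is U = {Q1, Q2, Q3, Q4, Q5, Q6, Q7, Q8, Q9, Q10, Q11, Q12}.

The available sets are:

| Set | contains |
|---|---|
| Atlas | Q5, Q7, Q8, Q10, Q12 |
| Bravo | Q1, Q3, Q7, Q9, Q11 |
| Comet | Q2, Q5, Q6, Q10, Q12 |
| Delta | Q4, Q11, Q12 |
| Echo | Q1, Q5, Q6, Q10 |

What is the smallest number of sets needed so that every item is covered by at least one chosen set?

4

Take {Atlas, Bravo, Comet, Delta}. Their union is {Q1, Q2, Q3, Q4, Q5, Q6, Q7, Q8, Q9, Q10, Q11, Q12}, which is all 12 items.
Only Delta contains Q4, so Delta is forced; the remaining 9 items need at least 3 more sets (each remaining set adds at most 4) — so at least 4 sets are needed, and 4 is optimal.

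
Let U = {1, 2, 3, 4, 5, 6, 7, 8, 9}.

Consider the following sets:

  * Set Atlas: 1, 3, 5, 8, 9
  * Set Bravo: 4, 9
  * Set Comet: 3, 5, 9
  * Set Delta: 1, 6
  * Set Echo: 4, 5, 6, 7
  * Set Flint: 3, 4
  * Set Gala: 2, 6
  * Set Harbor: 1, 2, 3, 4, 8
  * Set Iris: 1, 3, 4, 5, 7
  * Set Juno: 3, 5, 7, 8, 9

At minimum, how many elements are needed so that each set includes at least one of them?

Take H = {3, 4, 6}. Each listed set contains at least one of these, so H is a hitting set of size 3.
No choice of 2 elements meets every set, so 3 is the minimum.

3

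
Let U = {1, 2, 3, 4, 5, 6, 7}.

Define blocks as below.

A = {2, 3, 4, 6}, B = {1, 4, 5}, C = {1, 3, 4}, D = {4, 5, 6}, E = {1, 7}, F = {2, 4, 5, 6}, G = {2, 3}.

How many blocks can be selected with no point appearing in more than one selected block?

D, E, G are pairwise disjoint (D={4,5,6}; E={1,7}; G={2,3}).
Every remaining block overlaps one of these, and no 4 of the listed blocks are pairwise disjoint, so 3 is the maximum.

3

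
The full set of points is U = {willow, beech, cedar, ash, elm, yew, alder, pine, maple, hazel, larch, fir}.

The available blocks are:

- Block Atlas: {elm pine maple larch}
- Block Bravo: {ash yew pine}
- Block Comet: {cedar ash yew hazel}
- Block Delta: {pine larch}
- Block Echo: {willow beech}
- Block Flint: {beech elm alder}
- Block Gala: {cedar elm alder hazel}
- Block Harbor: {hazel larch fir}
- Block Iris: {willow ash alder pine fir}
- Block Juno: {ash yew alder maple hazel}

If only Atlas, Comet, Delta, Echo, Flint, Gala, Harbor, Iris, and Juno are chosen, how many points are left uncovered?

Union of Atlas, Comet, Delta, Echo, Flint, Gala, Harbor, Iris, Juno = {willow, beech, cedar, ash, elm, yew, alder, pine, maple, hazel, larch, fir} — that's every point, so 0 are uncovered.

0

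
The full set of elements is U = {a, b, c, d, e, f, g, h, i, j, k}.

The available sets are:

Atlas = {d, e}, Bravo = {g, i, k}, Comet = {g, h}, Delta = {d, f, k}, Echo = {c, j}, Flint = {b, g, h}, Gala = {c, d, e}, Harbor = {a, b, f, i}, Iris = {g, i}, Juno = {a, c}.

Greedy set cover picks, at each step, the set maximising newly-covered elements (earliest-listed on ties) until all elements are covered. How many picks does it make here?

Greedy: pick Harbor (covers 4 new) → pick Gala (covers 3 new) → pick Bravo (covers 2 new) → pick Comet (covers 1 new) → pick Echo (covers 1 new). Total picks: 5.

5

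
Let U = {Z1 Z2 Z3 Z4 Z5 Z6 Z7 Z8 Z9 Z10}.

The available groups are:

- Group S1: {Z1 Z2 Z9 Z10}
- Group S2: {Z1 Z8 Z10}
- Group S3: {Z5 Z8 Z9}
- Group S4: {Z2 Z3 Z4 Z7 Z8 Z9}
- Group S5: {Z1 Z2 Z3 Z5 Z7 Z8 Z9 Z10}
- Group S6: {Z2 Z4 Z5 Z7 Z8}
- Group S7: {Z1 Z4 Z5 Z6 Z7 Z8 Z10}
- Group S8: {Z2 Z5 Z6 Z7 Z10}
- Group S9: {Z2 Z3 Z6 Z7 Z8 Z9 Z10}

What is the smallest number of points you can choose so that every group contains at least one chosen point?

H = {Z2, Z8} meets every group (each contains at least one member of H), and |H| = 2.
No single point lies in every group, so at least 2 are needed and 2 is optimal.

2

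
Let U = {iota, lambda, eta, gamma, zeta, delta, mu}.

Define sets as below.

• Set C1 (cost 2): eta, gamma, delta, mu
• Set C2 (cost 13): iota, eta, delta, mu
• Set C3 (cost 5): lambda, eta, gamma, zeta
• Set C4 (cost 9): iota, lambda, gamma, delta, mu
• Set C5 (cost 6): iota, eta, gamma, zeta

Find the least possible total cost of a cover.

C1, C3, C5 together cover every point (C1 ∪ C3 ∪ C5 = {iota, lambda, eta, gamma, zeta, delta, mu}); total cost 2 + 5 + 6 = 13.
No covering selection has total cost below 13.

13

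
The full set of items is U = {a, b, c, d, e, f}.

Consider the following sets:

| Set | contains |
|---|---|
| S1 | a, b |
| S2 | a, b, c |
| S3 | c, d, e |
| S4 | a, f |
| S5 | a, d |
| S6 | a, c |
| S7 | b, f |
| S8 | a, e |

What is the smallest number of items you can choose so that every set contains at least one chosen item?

Take H = {a, d, f}. Each listed set contains at least one of these, so H is a hitting set of size 3.
No choice of 2 items meets every set, so 3 is the minimum.

3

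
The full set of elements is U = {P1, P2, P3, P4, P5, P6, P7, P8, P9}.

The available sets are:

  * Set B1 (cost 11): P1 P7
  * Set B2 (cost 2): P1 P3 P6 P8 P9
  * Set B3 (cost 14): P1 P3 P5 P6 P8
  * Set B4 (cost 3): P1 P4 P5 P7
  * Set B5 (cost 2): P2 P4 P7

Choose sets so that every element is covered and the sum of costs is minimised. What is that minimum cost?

B2, B4, B5 together cover every element (B2 ∪ B4 ∪ B5 = {P1, P2, P3, P4, P5, P6, P7, P8, P9}); total cost 2 + 3 + 2 = 7.
No covering selection has total cost below 7.

7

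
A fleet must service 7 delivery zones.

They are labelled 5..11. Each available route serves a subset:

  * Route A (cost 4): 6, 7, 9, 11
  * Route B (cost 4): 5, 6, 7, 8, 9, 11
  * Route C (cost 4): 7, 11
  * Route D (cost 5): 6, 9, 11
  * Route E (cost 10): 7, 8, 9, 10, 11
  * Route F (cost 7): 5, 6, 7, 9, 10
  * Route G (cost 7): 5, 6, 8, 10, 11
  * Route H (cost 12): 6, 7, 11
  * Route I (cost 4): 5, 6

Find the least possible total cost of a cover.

11

A, G together cover every zone (A ∪ G = {5, 6, 7, 8, 9, 10, 11}); total cost 4 + 7 = 11.
No covering selection has total cost below 11.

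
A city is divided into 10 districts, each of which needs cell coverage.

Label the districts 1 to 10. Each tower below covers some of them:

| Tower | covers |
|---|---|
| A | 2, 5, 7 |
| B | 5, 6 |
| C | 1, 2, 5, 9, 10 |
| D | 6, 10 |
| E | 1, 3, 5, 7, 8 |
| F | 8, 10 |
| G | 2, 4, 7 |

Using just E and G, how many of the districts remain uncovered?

Union of E, G = {1, 2, 3, 4, 5, 7, 8}.
Not covered: 6, 9, 10 — 3 districts.

3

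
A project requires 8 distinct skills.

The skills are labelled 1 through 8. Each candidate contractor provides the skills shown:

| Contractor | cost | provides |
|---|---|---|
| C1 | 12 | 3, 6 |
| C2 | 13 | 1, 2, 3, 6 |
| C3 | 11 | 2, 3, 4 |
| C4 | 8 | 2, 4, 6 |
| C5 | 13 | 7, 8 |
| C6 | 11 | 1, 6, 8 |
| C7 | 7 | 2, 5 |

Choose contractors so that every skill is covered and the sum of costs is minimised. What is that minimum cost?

C2, C4, C5, C7 together cover every skill (C2 ∪ C4 ∪ C5 ∪ C7 = {1, 2, 3, 4, 5, 6, 7, 8}); total cost 13 + 8 + 13 + 7 = 41.
The greedy pick C4, C6, C7, C3, C5 costs 50; no covering selection beats 41.

41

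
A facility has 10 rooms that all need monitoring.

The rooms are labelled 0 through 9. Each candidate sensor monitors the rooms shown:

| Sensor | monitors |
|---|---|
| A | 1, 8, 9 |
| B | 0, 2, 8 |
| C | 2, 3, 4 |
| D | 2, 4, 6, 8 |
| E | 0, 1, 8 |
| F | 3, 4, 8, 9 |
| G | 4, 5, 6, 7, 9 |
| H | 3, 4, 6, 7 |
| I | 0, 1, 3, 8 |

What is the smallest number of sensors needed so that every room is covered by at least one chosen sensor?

3

Take {B, G, I}. Their union is {0, 1, 2, 3, 4, 5, 6, 7, 8, 9}, which is all 10 rooms.
Only G contains 5, so G is forced; the remaining 5 rooms need at least 2 more sensors (each remaining sensor adds at most 4) — so at least 3 sensors are needed, and 3 is optimal.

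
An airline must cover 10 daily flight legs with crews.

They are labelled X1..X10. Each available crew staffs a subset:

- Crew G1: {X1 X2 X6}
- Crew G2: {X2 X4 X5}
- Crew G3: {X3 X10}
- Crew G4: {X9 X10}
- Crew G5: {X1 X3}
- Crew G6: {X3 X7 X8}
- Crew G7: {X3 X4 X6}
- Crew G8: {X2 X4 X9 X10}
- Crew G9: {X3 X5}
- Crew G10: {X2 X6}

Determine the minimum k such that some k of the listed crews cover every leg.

Take {G1, G2, G6, G8}. Their union is {X1, X2, X3, X4, X5, X6, X7, X8, X9, X10}, which is all 10 legs.
No 3 of the 10 crews cover everything (all 120 combinations miss at least one leg), so 4 is optimal.

4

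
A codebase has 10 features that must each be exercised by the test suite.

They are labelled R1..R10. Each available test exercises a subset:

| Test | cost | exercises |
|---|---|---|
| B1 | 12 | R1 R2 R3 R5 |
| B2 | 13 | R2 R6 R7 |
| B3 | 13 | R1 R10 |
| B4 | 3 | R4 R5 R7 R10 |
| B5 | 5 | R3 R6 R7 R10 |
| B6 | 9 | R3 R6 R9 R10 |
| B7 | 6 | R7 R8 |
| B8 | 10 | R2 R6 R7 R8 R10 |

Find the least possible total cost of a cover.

B1, B4, B6, B7 together cover every feature (B1 ∪ B4 ∪ B6 ∪ B7 = {R1, R2, R3, R4, R5, R6, R7, R8, R9, R10}); total cost 12 + 3 + 9 + 6 = 30.
The greedy pick B4, B5, B8, B6, B1 costs 39; no covering selection beats 30.

30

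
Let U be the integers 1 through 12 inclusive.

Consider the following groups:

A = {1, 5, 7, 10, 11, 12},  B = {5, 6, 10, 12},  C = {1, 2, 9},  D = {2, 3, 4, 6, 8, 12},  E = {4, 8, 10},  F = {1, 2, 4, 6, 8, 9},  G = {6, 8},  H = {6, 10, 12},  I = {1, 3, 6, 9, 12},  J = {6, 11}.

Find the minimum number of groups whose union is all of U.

3

Take {A, F, I}. Their union is {1, 2, 3, 4, 5, 6, 7, 8, 9, 10, 11, 12}, which is all 12 points.
Only A contains 7, so A is forced; the remaining 6 points need at least 2 more groups (each remaining group adds at most 5) — so at least 3 groups are needed, and 3 is optimal.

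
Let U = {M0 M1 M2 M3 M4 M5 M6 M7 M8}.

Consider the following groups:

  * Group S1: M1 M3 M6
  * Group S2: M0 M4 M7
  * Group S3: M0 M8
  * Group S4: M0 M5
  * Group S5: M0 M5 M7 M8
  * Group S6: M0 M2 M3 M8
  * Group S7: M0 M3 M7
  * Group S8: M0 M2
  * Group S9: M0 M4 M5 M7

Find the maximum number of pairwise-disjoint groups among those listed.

S1, S5 are pairwise disjoint (S1={M1,M3,M6}; S5={M0,M5,M7,M8}).
Every remaining group overlaps one of these, and no 3 of the listed groups are pairwise disjoint, so 2 is the maximum.

2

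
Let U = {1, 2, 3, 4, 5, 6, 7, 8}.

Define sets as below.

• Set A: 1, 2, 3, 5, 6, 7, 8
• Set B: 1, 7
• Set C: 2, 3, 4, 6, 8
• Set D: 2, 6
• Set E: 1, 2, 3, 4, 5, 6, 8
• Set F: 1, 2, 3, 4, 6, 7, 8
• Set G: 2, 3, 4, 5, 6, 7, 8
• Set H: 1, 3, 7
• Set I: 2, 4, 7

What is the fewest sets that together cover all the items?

A and C together: A ∪ C = {1, 2, 3, 4, 5, 6, 7, 8} — every item is covered.
No single set has all 8 items (the largest, A, has 7), so 2 is optimal.

2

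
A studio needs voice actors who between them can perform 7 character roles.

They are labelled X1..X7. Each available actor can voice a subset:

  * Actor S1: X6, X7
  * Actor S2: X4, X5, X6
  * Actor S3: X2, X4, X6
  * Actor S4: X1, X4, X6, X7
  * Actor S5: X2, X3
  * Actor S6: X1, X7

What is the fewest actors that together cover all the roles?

Take {S2, S5, S6}. Their union is {X1, X2, X3, X4, X5, X6, X7}, which is all 7 roles.
Only S5 contains X3, so S5 is forced; the remaining 5 roles need at least 2 more actors (each remaining actor adds at most 4) — so at least 3 actors are needed, and 3 is optimal.

3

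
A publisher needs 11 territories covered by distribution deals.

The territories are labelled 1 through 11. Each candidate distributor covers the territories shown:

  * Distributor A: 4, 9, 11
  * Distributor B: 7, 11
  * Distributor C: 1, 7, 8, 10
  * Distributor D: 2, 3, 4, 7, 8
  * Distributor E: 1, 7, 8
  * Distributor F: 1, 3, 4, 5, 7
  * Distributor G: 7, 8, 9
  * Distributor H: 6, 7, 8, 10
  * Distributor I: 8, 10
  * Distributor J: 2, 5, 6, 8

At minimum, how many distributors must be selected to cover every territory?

A and C and D and J together: A ∪ C ∪ D ∪ J = {1, 2, 3, 4, 5, 6, 7, 8, 9, 10, 11} — every territory is covered.
No 3 of the 10 distributors cover everything (all 120 combinations miss at least one territory), so 4 is optimal.

4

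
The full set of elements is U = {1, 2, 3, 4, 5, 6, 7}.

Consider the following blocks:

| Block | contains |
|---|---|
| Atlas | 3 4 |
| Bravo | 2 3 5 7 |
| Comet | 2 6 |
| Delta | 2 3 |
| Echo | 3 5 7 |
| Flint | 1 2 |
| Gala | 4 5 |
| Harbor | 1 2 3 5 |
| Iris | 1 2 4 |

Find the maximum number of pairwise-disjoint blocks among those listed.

Atlas, Flint are pairwise disjoint (Atlas={3,4}; Flint={1,2}).
Every remaining block overlaps one of these, and no 3 of the listed blocks are pairwise disjoint, so 2 is the maximum.

2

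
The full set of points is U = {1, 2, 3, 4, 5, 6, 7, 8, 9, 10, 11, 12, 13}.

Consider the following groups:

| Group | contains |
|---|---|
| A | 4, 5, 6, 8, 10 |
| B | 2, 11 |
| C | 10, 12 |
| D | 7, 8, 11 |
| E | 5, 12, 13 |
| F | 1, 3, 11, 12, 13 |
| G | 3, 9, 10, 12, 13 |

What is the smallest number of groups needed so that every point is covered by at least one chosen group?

Take {A, B, D, F, G}. Their union is {1, 2, 3, 4, 5, 6, 7, 8, 9, 10, 11, 12, 13}, which is all 13 points.
No 4 of the 7 groups cover everything (all 35 combinations miss at least one point), so 5 is optimal.

5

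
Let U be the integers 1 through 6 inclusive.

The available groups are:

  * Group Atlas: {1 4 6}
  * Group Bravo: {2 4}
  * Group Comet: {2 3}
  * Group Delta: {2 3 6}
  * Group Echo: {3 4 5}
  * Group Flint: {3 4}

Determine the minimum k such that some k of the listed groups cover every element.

3

Atlas, Bravo, and Echo cover everything between them: the union {1, 2, 3, 4, 5, 6} is all of U.
Only Atlas contains 1, so Atlas is forced; the remaining 3 elements need at least 2 more groups (each remaining group adds at most 2) — so at least 3 groups are needed, and 3 is optimal.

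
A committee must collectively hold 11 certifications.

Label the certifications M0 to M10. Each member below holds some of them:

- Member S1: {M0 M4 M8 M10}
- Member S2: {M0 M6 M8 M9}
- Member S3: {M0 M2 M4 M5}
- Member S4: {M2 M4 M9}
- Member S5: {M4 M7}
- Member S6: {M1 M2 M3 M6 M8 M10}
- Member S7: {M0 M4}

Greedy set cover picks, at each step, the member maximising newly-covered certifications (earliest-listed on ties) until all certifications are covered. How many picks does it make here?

Greedy: pick S6 (covers 6 new) → pick S3 (covers 3 new) → pick S2 (covers 1 new) → pick S5 (covers 1 new). Total picks: 4.

4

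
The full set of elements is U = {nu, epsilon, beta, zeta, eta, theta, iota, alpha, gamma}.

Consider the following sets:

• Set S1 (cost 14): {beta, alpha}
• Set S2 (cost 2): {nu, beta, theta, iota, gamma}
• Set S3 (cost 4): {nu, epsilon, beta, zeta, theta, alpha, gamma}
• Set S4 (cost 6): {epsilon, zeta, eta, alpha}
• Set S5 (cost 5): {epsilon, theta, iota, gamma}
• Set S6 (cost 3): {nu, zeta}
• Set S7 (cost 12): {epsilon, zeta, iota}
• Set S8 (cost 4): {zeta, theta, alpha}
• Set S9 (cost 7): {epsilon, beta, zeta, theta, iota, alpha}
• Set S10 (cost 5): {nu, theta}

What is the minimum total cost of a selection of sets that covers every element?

S2, S4 together cover every element (S2 ∪ S4 = {nu, epsilon, beta, zeta, eta, theta, iota, alpha, gamma}); total cost 2 + 6 = 8.
The greedy pick S2, S3, S4 costs 12; no covering selection beats 8.

8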